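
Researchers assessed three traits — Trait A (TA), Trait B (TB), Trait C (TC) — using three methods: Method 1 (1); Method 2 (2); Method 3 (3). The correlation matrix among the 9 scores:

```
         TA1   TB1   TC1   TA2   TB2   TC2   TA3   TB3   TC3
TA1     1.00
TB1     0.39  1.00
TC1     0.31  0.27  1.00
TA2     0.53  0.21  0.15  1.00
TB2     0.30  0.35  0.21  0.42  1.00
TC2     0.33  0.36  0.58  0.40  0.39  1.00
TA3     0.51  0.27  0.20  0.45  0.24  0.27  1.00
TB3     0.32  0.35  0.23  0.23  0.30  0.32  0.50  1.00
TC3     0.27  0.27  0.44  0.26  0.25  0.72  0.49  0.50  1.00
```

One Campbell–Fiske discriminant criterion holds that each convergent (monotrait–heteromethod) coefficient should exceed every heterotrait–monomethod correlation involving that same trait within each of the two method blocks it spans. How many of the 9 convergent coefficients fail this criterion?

Each convergent coefficient versus the relevant comparison correlations:
TA (methods 1·2): 0.53 vs {0.39, 0.42, 0.31, 0.40} → pass.
TA (methods 1·3): 0.51 vs {0.39, 0.50, 0.31, 0.49} → pass.
TA (methods 2·3): 0.45 vs {0.42, 0.50, 0.40, 0.49} → fail.
TB (methods 1·2): 0.35 vs {0.39, 0.42, 0.27, 0.39} → fail.
TB (methods 1·3): 0.35 vs {0.39, 0.50, 0.27, 0.50} → fail.
TB (methods 2·3): 0.30 vs {0.42, 0.50, 0.39, 0.50} → fail.
TC (methods 1·2): 0.58 vs {0.31, 0.40, 0.27, 0.39} → pass.
TC (methods 1·3): 0.44 vs {0.31, 0.49, 0.27, 0.50} → fail.
TC (methods 2·3): 0.72 vs {0.40, 0.49, 0.39, 0.50} → pass.
5 of 9 fail.

5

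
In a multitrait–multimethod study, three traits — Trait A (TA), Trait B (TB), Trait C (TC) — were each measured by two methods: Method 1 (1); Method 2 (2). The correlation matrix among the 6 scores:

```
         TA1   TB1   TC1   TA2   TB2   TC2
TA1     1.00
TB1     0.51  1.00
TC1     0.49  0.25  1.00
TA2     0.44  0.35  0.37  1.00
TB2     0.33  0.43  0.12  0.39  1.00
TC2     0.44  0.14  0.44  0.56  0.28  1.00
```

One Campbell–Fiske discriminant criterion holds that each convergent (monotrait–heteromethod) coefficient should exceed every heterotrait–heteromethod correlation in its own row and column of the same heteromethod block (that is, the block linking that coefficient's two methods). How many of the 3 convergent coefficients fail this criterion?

Checking each validity diagonal entry against its comparison values:
TA (methods 1·2): 0.44 vs {0.33, 0.35, 0.44, 0.37} → fail.
TB (methods 1·2): 0.43 vs {0.35, 0.33, 0.14, 0.12} → pass.
TC (methods 1·2): 0.44 vs {0.37, 0.44, 0.12, 0.14} → fail.
2 of 3 fail.

2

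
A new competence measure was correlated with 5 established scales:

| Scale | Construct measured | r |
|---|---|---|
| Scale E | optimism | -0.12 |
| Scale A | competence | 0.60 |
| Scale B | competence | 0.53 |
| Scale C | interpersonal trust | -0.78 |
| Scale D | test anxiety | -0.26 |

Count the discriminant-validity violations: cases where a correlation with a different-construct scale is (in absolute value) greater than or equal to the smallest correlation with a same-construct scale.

1

Convergent (same construct = competence): Scale A, Scale B.
Smallest convergent = 0.53. Discriminant |r|: 0.12, 0.78, 0.26; count ≥ 0.53 → 1.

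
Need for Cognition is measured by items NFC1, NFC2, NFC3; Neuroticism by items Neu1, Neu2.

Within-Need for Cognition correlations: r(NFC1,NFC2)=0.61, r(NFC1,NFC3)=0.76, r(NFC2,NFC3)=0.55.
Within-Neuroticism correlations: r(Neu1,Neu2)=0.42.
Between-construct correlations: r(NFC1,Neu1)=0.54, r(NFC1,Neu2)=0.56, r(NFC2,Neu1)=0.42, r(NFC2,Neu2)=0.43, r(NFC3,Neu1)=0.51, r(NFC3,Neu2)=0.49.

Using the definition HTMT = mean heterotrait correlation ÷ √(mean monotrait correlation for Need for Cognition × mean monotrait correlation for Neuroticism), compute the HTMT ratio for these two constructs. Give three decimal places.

Between-construct mean = 2.95/6 = 0.4917.
Mean within-NFC = 1.92/3 = 0.6400; mean within-Neu = 0.42/1 = 0.4200.
Geometric mean = √(0.6400 × 0.4200) = 0.5185.
HTMT = 0.4917 / 0.5185 = 0.948.

0.948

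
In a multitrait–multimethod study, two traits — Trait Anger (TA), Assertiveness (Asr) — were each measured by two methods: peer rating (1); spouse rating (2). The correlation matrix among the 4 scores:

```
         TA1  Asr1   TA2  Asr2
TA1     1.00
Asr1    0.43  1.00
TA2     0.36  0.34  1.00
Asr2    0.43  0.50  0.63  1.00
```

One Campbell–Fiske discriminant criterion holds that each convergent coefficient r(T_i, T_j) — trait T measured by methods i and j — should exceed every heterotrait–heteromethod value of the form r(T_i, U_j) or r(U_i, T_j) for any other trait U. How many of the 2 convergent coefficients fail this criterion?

Checking each validity diagonal entry against its comparison values:
TA (methods 1·2): 0.36 vs {0.43, 0.34} → fail.
Asr (methods 1·2): 0.50 vs {0.34, 0.43} → pass.
1 of 2 fail.

1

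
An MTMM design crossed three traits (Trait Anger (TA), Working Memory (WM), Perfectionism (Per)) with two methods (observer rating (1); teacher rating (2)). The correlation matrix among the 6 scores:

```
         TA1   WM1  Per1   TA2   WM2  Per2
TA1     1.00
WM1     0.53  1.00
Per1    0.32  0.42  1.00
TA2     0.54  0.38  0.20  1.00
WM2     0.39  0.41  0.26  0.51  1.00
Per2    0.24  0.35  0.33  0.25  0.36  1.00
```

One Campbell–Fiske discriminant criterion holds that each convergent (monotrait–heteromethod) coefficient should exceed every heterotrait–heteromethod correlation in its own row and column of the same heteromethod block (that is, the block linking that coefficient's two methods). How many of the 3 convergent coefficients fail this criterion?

1

Checking each validity diagonal entry against its comparison values:
TA (methods 1·2): 0.54 vs {0.39, 0.38, 0.24, 0.20} → pass.
WM (methods 1·2): 0.41 vs {0.38, 0.39, 0.35, 0.26} → pass.
Per (methods 1·2): 0.33 vs {0.20, 0.24, 0.26, 0.35} → fail.
1 of 3 fail.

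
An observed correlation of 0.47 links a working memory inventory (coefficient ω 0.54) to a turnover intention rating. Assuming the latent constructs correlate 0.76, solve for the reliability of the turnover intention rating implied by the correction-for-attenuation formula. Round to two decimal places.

r_true = r_obs / √(r_xx · r_yy) ⇒ 0.76 = 0.47 / √(0.54 · r_yy).
√(0.54 · r_yy) = 0.47 / 0.76 = 0.6184; 0.54 · r_yy = 0.3824; r_yy = 0.3824 / 0.54 ≈ 0.71.

0.71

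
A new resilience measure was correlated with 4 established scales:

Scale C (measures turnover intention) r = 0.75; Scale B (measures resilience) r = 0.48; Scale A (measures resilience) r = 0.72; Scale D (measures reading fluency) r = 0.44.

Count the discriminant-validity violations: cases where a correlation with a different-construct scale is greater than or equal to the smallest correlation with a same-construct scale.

1

Convergent (same construct = resilience): Scale B, Scale A.
Smallest convergent = 0.48. Discriminant values: 0.75, 0.44; count ≥ 0.48 → 1.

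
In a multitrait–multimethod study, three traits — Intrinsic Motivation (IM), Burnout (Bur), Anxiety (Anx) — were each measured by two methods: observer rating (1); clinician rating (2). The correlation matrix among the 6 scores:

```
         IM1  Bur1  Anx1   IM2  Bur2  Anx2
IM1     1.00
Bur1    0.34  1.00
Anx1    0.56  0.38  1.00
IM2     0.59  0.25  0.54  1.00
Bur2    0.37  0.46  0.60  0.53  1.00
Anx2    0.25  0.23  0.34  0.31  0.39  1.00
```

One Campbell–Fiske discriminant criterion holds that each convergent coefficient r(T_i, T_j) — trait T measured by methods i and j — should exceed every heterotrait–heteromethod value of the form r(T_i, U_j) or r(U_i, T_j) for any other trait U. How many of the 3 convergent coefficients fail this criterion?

Each convergent coefficient versus the relevant comparison correlations:
IM (methods 1·2): 0.59 vs {0.37, 0.25, 0.25, 0.54} → pass.
Bur (methods 1·2): 0.46 vs {0.25, 0.37, 0.23, 0.60} → fail.
Anx (methods 1·2): 0.34 vs {0.54, 0.25, 0.60, 0.23} → fail.
2 of 3 fail.

2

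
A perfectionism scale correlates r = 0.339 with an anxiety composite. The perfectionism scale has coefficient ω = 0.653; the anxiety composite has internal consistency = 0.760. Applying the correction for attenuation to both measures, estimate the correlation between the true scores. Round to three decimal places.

r_true = r_obs / √(r_xx · r_yy) = 0.339 / √(0.653 × 0.760) = 0.339 / √0.496280 = 0.339 / 0.7045 ≈ 0.481.

0.481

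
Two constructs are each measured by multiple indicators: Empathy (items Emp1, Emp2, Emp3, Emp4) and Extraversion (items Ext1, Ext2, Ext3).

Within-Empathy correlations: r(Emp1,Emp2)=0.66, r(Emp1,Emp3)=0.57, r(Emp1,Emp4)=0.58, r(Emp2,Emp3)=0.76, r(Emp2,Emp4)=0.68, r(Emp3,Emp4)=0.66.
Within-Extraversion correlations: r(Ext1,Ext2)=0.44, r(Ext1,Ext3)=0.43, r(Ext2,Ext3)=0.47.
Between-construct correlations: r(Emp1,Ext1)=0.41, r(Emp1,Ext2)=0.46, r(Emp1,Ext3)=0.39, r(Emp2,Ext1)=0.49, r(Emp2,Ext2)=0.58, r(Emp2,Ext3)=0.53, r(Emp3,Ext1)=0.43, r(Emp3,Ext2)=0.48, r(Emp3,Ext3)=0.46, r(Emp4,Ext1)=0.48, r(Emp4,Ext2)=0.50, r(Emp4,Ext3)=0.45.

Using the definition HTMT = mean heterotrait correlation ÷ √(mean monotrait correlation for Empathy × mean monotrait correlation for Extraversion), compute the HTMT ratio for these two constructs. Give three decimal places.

0.874

Between-construct mean = 5.66/12 = 0.4717.
Mean within-Emp = 3.91/6 = 0.6517; mean within-Ext = 1.34/3 = 0.4467.
Geometric mean = √(0.6517 × 0.4467) = 0.5396.
HTMT = 0.4717 / 0.5396 = 0.874.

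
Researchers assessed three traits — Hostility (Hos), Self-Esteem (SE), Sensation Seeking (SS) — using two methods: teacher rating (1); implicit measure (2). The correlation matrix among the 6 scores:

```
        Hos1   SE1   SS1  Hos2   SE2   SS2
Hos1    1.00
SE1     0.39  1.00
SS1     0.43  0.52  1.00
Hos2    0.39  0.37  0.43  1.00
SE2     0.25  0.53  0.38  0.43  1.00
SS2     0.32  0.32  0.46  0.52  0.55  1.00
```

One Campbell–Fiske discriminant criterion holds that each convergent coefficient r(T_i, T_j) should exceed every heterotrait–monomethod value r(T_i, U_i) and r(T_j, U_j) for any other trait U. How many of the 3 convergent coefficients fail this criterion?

3

Checking each validity diagonal entry against its comparison values:
Hos (methods 1·2): 0.39 vs {0.39, 0.43, 0.43, 0.52} → fail.
SE (methods 1·2): 0.53 vs {0.39, 0.43, 0.52, 0.55} → fail.
SS (methods 1·2): 0.46 vs {0.43, 0.52, 0.52, 0.55} → fail.
3 of 3 fail.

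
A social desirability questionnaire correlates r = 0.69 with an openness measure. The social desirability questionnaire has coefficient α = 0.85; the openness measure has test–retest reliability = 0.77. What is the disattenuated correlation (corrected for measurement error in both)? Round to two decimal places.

0.85

r_true = r_obs / √(r_xx · r_yy) = 0.69 / √(0.85 × 0.77) = 0.69 / √0.6545 = 0.69 / 0.8090 ≈ 0.85.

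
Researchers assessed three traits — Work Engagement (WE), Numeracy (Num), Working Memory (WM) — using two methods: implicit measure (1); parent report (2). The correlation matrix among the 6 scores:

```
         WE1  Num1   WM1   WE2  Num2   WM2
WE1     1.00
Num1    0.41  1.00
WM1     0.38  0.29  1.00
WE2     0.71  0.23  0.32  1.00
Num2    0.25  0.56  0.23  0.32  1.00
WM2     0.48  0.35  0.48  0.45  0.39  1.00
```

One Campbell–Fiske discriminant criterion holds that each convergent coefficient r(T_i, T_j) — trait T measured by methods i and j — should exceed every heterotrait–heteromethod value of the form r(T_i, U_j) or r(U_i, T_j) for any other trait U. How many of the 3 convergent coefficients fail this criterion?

Convergent coefficients and their comparison sets:
WE (methods 1·2): 0.71 vs {0.25, 0.23, 0.48, 0.32} → pass.
Num (methods 1·2): 0.56 vs {0.23, 0.25, 0.35, 0.23} → pass.
WM (methods 1·2): 0.48 vs {0.32, 0.48, 0.23, 0.35} → fail.
1 of 3 fail.

1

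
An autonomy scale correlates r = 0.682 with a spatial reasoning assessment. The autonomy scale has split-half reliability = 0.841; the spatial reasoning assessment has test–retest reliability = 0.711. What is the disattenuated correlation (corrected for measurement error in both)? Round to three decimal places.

r_true = r_obs / √(r_xx · r_yy) = 0.682 / √(0.841 × 0.711) = 0.682 / √0.597951 = 0.682 / 0.7733 ≈ 0.882.

0.882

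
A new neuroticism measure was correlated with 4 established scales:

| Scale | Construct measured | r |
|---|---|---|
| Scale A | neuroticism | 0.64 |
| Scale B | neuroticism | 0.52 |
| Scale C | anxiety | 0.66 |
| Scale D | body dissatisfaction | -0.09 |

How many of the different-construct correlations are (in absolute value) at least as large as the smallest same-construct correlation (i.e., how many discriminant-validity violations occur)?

1

Convergent (same construct = neuroticism): Scale A, Scale B.
Smallest convergent = 0.52. Discriminant |r|: 0.66, 0.09; count ≥ 0.52 → 1.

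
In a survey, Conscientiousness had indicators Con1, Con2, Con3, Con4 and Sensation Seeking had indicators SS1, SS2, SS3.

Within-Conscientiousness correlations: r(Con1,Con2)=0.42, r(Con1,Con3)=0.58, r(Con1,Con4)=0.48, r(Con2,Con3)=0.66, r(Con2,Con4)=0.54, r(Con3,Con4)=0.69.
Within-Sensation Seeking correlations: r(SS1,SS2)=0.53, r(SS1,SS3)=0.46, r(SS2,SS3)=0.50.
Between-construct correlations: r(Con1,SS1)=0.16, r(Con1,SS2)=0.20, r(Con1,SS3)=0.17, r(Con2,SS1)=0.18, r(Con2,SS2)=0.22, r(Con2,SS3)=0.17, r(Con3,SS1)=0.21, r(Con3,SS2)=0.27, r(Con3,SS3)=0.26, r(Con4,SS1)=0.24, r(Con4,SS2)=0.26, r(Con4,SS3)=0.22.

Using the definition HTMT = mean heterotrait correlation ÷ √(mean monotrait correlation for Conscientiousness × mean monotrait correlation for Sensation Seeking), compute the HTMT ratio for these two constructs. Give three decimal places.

Mean between = 2.56/12 = 0.2133.
Mean within-Con = 3.37/6 = 0.5617; mean within-SS = 1.49/3 = 0.4967.
Geometric mean = √(0.5617 × 0.4967) = 0.5282.
HTMT = 0.2133 / 0.5282 = 0.404.

0.404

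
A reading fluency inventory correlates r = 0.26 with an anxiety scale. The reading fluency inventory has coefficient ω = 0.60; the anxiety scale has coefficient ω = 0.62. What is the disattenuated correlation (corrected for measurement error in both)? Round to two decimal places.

r_true = r_obs / √(r_xx · r_yy) = 0.26 / √(0.60 × 0.62) = 0.26 / √0.3720 = 0.26 / 0.6099 ≈ 0.43.

0.43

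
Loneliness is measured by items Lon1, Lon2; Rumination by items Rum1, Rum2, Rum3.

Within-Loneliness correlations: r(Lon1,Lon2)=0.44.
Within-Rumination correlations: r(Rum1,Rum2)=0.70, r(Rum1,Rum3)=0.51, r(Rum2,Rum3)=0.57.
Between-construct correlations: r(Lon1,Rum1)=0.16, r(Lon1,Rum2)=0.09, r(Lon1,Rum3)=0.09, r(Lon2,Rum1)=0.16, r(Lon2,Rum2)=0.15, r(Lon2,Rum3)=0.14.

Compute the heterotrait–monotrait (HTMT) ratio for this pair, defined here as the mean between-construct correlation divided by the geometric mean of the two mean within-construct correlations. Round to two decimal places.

0.26

Mean heterotrait r = 0.79/6 = 0.1317.
Mean within-Lon = 0.44/1 = 0.4400; mean within-Rum = 1.78/3 = 0.5933.
Geometric mean = √(0.4400 × 0.5933) = 0.5109.
HTMT = 0.1317 / 0.5109 = 0.26.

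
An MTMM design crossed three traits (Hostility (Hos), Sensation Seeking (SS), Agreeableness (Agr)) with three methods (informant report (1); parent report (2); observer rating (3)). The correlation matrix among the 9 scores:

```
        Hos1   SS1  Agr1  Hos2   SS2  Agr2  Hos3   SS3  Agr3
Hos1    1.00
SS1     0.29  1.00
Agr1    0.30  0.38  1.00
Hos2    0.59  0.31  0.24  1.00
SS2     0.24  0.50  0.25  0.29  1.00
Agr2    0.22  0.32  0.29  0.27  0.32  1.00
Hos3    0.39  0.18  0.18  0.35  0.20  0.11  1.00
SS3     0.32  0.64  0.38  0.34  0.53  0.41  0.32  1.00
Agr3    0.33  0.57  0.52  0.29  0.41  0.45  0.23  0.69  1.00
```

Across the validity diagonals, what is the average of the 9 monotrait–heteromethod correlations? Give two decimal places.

Convergent values: 0.59, 0.39, 0.35, 0.50, 0.64, 0.53, 0.29, 0.52, 0.45; mean = 4.26/9 = 0.47.

0.47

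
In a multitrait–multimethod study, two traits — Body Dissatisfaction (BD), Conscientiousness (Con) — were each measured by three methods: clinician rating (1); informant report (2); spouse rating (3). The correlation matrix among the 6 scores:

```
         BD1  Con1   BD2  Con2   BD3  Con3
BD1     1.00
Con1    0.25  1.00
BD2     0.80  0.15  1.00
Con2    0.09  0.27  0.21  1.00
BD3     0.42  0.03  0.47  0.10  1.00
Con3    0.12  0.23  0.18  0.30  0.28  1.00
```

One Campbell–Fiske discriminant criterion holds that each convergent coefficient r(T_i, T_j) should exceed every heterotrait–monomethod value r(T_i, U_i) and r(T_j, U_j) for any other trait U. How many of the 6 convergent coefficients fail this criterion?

Each convergent coefficient versus the relevant comparison correlations:
BD (methods 1·2): 0.80 vs {0.25, 0.21} → pass.
BD (methods 1·3): 0.42 vs {0.25, 0.28} → pass.
BD (methods 2·3): 0.47 vs {0.21, 0.28} → pass.
Con (methods 1·2): 0.27 vs {0.25, 0.21} → pass.
Con (methods 1·3): 0.23 vs {0.25, 0.28} → fail.
Con (methods 2·3): 0.30 vs {0.21, 0.28} → pass.
1 of 6 fail.

1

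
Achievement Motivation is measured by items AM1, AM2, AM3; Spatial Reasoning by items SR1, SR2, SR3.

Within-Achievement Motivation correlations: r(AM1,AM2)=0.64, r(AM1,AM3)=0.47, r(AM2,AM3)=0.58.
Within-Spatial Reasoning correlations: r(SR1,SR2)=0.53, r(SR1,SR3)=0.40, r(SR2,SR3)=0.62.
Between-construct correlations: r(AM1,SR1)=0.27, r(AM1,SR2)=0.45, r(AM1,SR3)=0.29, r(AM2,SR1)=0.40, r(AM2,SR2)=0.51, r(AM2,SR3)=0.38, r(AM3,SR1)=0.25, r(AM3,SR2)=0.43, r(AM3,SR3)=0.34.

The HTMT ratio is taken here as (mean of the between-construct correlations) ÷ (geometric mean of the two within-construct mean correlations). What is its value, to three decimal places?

Mean between = 3.32/9 = 0.3689.
Mean within-AM = 1.69/3 = 0.5633; mean within-SR = 1.55/3 = 0.5167.
Geometric mean = √(0.5633 × 0.5167) = 0.5395.
HTMT = 0.3689 / 0.5395 = 0.684.

0.684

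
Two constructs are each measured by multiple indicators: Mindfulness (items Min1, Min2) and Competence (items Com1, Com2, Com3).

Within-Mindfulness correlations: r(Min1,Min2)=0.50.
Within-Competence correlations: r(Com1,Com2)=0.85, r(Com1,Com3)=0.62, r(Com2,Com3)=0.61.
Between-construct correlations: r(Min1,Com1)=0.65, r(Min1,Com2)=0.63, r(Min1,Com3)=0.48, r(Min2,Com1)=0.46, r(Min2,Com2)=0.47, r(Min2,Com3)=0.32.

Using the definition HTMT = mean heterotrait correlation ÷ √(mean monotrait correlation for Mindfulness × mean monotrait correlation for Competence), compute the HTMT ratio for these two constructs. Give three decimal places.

Mean between = 3.01/6 = 0.5017.
Mean within-Min = 0.50/1 = 0.5000; mean within-Com = 2.08/3 = 0.6933.
Geometric mean = √(0.5000 × 0.6933) = 0.5888.
HTMT = 0.5017 / 0.5888 = 0.852.

0.852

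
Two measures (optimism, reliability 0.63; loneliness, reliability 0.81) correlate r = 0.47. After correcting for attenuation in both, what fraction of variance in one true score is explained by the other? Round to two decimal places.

0.43

Disattenuated r = 0.47 / √(0.63 × 0.81) = 0.47 / 0.7144 = 0.6579.
Shared true-score variance = 0.6579² = 0.4328 ≈ 0.43.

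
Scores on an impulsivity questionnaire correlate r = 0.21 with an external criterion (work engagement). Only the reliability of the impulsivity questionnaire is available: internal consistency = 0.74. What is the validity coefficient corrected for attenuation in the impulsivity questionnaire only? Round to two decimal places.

0.24

Single correction: r_c = r_obs / √r_xx = 0.21 / √0.74 = 0.21 / 0.8602 ≈ 0.24.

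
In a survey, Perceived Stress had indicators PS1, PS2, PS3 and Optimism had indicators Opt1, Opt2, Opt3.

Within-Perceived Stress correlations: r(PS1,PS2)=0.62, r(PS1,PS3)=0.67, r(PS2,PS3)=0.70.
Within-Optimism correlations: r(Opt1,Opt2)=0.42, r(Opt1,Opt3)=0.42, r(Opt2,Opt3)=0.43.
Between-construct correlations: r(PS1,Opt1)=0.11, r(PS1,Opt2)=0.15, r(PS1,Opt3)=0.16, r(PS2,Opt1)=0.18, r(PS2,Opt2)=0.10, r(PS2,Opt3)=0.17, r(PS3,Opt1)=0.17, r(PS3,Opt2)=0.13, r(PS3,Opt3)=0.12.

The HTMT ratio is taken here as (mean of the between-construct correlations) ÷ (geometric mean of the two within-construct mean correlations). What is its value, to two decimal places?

0.27

Mean heterotrait r = 1.29/9 = 0.1433.
Mean within-PS = 1.99/3 = 0.6633; mean within-Opt = 1.27/3 = 0.4233.
Geometric mean = √(0.6633 × 0.4233) = 0.5299.
HTMT = 0.1433 / 0.5299 = 0.27.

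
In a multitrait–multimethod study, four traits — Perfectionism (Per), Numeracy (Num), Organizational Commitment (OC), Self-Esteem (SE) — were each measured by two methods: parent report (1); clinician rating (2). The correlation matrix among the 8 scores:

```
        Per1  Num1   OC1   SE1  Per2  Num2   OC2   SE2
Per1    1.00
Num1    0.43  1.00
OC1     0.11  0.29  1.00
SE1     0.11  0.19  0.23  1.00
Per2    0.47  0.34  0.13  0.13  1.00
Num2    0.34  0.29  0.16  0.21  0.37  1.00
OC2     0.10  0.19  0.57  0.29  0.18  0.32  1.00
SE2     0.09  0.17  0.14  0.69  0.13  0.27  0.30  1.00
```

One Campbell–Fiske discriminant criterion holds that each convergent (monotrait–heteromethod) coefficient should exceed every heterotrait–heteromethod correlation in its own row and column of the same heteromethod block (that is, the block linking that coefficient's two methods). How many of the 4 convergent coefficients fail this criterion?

Checking each validity diagonal entry against its comparison values:
Per (methods 1·2): 0.47 vs {0.34, 0.34, 0.10, 0.13, 0.09, 0.13} → pass.
Num (methods 1·2): 0.29 vs {0.34, 0.34, 0.19, 0.16, 0.17, 0.21} → fail.
OC (methods 1·2): 0.57 vs {0.13, 0.10, 0.16, 0.19, 0.14, 0.29} → pass.
SE (methods 1·2): 0.69 vs {0.13, 0.09, 0.21, 0.17, 0.29, 0.14} → pass.
1 of 4 fail.

1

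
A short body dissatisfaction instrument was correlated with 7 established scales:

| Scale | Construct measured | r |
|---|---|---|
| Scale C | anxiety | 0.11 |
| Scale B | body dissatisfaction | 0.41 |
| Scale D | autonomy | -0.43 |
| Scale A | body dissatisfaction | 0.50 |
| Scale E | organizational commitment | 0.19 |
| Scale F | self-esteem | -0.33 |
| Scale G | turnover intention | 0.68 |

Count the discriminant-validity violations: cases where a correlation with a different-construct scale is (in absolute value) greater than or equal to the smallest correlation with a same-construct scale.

2

Convergent (same construct = body dissatisfaction): Scale B, Scale A.
Smallest convergent = 0.41. Discriminant |r|: 0.11, 0.43, 0.19, 0.33, 0.68; count ≥ 0.41 → 2.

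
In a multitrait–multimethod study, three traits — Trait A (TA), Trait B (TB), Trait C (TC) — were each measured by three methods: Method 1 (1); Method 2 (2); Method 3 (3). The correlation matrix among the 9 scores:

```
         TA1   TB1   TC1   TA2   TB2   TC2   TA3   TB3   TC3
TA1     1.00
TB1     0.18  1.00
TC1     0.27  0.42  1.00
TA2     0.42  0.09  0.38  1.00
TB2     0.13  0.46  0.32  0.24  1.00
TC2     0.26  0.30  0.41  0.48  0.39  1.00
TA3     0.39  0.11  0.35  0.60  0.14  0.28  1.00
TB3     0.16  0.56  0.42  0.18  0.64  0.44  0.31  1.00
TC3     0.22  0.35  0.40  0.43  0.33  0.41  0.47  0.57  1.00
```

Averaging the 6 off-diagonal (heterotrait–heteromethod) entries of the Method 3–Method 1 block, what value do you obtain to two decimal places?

HTHM values (method 3 × method 1): 0.11, 0.35, 0.16, 0.42, 0.22, 0.35; mean = 1.61/6 = 0.27.

0.27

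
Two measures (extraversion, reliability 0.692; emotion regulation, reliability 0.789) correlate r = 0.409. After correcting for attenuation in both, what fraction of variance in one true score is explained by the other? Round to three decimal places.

0.306

Disattenuated r = 0.409 / √(0.692 × 0.789) = 0.409 / 0.7389 = 0.5535.
Shared true-score variance = 0.5535² = 0.3064 ≈ 0.306.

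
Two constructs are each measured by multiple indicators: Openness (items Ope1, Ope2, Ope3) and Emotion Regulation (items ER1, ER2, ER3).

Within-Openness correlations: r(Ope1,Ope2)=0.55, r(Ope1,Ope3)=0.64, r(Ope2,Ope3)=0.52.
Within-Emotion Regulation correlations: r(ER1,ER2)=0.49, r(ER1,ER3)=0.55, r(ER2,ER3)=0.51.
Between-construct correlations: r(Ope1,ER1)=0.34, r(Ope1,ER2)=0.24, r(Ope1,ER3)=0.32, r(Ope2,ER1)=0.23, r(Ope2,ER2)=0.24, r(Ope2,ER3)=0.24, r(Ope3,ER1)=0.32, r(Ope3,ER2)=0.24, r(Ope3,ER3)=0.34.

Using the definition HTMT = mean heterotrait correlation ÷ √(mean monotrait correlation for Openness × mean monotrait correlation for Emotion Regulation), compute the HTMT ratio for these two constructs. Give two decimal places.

0.51

Mean heterotrait r = 2.51/9 = 0.2789.
Mean within-Ope = 1.71/3 = 0.5700; mean within-ER = 1.55/3 = 0.5167.
Geometric mean = √(0.5700 × 0.5167) = 0.5427.
HTMT = 0.2789 / 0.5427 = 0.51.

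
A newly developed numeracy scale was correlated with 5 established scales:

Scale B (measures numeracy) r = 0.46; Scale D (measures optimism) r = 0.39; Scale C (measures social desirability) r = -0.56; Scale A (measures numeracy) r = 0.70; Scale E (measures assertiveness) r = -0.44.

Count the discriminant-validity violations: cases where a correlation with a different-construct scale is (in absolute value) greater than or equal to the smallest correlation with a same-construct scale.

Convergent (same construct = numeracy): Scale B, Scale A.
Smallest convergent = 0.46. Discriminant |r|: 0.39, 0.56, 0.44; count ≥ 0.46 → 1.

1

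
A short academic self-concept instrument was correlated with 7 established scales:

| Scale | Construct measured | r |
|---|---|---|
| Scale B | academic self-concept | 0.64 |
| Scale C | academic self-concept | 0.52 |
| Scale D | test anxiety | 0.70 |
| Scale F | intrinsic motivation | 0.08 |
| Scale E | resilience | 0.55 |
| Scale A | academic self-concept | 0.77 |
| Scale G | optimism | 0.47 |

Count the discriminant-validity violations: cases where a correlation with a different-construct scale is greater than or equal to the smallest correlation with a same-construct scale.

2

Convergent (same construct = academic self-concept): Scale B, Scale C, Scale A.
Smallest convergent = 0.52. Discriminant values: 0.70, 0.08, 0.55, 0.47; count ≥ 0.52 → 2.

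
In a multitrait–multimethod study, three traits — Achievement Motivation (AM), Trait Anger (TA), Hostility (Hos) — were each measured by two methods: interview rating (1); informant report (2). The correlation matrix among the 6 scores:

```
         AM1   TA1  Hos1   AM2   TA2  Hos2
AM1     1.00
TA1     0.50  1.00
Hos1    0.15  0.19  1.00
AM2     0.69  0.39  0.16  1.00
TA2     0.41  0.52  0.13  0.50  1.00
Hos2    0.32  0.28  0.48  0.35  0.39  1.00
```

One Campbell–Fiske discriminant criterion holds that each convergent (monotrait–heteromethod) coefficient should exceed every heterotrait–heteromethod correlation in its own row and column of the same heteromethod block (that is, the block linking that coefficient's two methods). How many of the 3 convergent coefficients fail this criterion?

Convergent coefficients and their comparison sets:
AM (methods 1·2): 0.69 vs {0.41, 0.39, 0.32, 0.16} → pass.
TA (methods 1·2): 0.52 vs {0.39, 0.41, 0.28, 0.13} → pass.
Hos (methods 1·2): 0.48 vs {0.16, 0.32, 0.13, 0.28} → pass.
0 of 3 fail.

0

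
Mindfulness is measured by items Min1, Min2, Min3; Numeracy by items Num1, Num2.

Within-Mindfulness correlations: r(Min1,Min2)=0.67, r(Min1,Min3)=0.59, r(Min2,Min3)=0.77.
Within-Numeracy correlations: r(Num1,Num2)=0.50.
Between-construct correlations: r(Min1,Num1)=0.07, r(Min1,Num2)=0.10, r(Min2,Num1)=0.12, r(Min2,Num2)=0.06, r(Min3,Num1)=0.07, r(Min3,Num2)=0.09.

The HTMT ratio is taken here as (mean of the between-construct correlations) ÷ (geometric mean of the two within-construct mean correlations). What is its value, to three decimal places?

Between-construct mean = 0.51/6 = 0.0850.
Mean within-Min = 2.03/3 = 0.6767; mean within-Num = 0.50/1 = 0.5000.
Geometric mean = √(0.6767 × 0.5000) = 0.5817.
HTMT = 0.0850 / 0.5817 = 0.146.

0.146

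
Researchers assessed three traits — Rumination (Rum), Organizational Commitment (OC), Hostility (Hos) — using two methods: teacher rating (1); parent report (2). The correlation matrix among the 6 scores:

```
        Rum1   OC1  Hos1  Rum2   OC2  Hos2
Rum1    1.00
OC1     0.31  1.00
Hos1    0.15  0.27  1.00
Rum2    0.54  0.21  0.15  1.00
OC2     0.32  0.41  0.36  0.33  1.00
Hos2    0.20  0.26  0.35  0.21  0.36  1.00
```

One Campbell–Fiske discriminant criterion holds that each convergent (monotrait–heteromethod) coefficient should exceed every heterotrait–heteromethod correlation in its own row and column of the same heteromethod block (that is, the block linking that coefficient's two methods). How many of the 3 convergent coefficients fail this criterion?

Checking each validity diagonal entry against its comparison values:
Rum (methods 1·2): 0.54 vs {0.32, 0.21, 0.20, 0.15} → pass.
OC (methods 1·2): 0.41 vs {0.21, 0.32, 0.26, 0.36} → pass.
Hos (methods 1·2): 0.35 vs {0.15, 0.20, 0.36, 0.26} → fail.
1 of 3 fail.

1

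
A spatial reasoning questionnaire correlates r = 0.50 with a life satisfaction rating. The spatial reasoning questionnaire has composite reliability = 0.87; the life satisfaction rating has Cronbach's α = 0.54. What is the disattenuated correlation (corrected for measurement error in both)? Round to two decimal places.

0.73

r_true = r_obs / √(r_xx · r_yy) = 0.50 / √(0.87 × 0.54) = 0.50 / √0.4698 = 0.50 / 0.6854 ≈ 0.73.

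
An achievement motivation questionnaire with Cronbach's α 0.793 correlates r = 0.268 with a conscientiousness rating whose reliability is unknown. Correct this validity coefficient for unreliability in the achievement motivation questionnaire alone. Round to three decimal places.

0.301

Single correction: r_c = r_obs / √r_xx = 0.268 / √0.793 = 0.268 / 0.8905 ≈ 0.301.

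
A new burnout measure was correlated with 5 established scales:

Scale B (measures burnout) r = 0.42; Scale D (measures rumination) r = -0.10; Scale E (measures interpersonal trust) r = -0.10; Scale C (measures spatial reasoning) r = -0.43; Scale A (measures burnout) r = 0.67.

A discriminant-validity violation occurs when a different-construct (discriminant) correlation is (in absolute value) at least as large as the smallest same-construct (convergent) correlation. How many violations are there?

Convergent (same construct = burnout): Scale B, Scale A.
Smallest convergent = 0.42. Discriminant |r|: 0.10, 0.10, 0.43; count ≥ 0.42 → 1.

1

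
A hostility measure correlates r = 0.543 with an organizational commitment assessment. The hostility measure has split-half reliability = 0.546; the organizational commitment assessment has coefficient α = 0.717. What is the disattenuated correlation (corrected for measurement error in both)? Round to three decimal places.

r_true = r_obs / √(r_xx · r_yy) = 0.543 / √(0.546 × 0.717) = 0.543 / √0.391482 = 0.543 / 0.6257 ≈ 0.868.

0.868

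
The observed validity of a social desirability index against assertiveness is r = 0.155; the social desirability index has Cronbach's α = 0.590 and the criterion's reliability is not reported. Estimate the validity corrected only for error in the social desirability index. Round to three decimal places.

0.202

Single correction: r_c = r_obs / √r_xx = 0.155 / √0.590 = 0.155 / 0.7681 ≈ 0.202.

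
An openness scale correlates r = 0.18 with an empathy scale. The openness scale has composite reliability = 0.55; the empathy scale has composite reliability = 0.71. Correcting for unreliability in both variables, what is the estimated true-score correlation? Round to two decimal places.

0.29

r_true = r_obs / √(r_xx · r_yy) = 0.18 / √(0.55 × 0.71) = 0.18 / √0.3905 = 0.18 / 0.6249 ≈ 0.29.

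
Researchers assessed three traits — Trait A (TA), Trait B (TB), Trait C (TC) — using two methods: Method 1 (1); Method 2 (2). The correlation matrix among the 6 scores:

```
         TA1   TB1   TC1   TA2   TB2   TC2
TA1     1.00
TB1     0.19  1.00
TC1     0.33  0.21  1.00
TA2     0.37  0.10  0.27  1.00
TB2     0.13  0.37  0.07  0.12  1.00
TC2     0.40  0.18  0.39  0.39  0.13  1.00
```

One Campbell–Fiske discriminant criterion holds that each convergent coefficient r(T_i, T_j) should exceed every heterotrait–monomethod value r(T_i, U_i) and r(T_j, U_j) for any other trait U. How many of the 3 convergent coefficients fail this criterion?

2

Each convergent coefficient versus the relevant comparison correlations:
TA (methods 1·2): 0.37 vs {0.19, 0.12, 0.33, 0.39} → fail.
TB (methods 1·2): 0.37 vs {0.19, 0.12, 0.21, 0.13} → pass.
TC (methods 1·2): 0.39 vs {0.33, 0.39, 0.21, 0.13} → fail.
2 of 3 fail.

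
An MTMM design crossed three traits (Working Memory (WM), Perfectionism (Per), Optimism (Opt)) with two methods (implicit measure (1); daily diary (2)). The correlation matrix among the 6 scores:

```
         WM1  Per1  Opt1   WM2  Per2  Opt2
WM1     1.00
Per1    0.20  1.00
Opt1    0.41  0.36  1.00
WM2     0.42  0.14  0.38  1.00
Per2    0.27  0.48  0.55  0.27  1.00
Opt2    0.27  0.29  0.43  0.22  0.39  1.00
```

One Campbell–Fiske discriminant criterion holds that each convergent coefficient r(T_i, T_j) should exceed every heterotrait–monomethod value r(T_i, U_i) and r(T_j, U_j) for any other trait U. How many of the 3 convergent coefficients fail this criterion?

Convergent coefficients and their comparison sets:
WM (methods 1·2): 0.42 vs {0.20, 0.27, 0.41, 0.22} → pass.
Per (methods 1·2): 0.48 vs {0.20, 0.27, 0.36, 0.39} → pass.
Opt (methods 1·2): 0.43 vs {0.41, 0.22, 0.36, 0.39} → pass.
0 of 3 fail.

0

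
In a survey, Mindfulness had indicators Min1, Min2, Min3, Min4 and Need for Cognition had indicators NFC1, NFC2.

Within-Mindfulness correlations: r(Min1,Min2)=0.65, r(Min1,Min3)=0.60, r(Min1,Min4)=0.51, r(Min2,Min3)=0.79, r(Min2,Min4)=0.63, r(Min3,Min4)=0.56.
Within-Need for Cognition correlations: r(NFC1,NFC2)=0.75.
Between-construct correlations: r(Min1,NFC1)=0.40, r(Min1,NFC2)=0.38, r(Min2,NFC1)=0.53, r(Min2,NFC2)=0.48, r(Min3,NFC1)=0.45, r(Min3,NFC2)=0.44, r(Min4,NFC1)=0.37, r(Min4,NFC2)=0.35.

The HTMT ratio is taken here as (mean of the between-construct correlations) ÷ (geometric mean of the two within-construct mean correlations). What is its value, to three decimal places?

0.622

Mean heterotrait r = 3.40/8 = 0.4250.
Mean within-Min = 3.74/6 = 0.6233; mean within-NFC = 0.75/1 = 0.7500.
Geometric mean = √(0.6233 × 0.7500) = 0.6837.
HTMT = 0.4250 / 0.6837 = 0.622.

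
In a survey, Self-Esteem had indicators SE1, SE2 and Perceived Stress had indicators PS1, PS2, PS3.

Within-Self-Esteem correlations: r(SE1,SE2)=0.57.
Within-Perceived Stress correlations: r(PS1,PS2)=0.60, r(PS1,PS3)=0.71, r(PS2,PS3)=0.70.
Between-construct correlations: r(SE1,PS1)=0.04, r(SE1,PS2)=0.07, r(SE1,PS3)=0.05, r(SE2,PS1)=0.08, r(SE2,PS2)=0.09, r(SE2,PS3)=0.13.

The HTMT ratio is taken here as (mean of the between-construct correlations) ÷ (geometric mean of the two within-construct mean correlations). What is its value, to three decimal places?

0.124

Mean between = 0.46/6 = 0.0767.
Mean within-SE = 0.57/1 = 0.5700; mean within-PS = 2.01/3 = 0.6700.
Geometric mean = √(0.5700 × 0.6700) = 0.6180.
HTMT = 0.0767 / 0.6180 = 0.124.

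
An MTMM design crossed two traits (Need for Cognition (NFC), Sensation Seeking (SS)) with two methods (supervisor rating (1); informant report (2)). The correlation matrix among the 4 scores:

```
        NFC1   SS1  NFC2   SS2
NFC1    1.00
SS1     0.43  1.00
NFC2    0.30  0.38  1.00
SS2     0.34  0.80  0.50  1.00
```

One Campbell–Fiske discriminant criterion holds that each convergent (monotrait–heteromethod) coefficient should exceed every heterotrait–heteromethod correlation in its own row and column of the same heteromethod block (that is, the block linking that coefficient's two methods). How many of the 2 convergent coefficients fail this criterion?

1

Each convergent coefficient versus the relevant comparison correlations:
NFC (methods 1·2): 0.30 vs {0.34, 0.38} → fail.
SS (methods 1·2): 0.80 vs {0.38, 0.34} → pass.
1 of 2 fail.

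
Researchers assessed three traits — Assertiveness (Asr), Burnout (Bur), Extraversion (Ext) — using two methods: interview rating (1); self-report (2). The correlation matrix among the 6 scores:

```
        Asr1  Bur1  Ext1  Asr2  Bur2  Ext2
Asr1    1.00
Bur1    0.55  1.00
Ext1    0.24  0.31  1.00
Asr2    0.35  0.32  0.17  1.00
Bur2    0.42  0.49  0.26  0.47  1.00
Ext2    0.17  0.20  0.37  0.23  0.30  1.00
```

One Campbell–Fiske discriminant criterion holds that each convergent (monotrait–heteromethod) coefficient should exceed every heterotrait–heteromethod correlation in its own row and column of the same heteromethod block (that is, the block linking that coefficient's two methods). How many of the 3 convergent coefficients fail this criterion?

1

Each convergent coefficient versus the relevant comparison correlations:
Asr (methods 1·2): 0.35 vs {0.42, 0.32, 0.17, 0.17} → fail.
Bur (methods 1·2): 0.49 vs {0.32, 0.42, 0.20, 0.26} → pass.
Ext (methods 1·2): 0.37 vs {0.17, 0.17, 0.26, 0.20} → pass.
1 of 3 fail.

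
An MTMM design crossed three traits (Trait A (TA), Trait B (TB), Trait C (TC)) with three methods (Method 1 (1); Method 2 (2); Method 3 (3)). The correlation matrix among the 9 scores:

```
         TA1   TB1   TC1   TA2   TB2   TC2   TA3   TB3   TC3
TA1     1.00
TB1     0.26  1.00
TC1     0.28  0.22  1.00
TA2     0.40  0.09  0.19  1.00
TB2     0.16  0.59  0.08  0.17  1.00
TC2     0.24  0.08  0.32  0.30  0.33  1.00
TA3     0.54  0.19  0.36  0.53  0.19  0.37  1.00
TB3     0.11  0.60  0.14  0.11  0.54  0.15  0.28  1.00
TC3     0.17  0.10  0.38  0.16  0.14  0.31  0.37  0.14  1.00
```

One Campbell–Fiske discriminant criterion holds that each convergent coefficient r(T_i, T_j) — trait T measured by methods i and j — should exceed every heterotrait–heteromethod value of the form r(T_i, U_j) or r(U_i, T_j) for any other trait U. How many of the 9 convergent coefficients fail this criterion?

Each convergent coefficient versus the relevant comparison correlations:
TA (methods 1·2): 0.40 vs {0.16, 0.09, 0.24, 0.19} → pass.
TA (methods 1·3): 0.54 vs {0.11, 0.19, 0.17, 0.36} → pass.
TA (methods 2·3): 0.53 vs {0.11, 0.19, 0.16, 0.37} → pass.
TB (methods 1·2): 0.59 vs {0.09, 0.16, 0.08, 0.08} → pass.
TB (methods 1·3): 0.60 vs {0.19, 0.11, 0.10, 0.14} → pass.
TB (methods 2·3): 0.54 vs {0.19, 0.11, 0.14, 0.15} → pass.
TC (methods 1·2): 0.32 vs {0.19, 0.24, 0.08, 0.08} → pass.
TC (methods 1·3): 0.38 vs {0.36, 0.17, 0.14, 0.10} → pass.
TC (methods 2·3): 0.31 vs {0.37, 0.16, 0.15, 0.14} → fail.
1 of 9 fail.

1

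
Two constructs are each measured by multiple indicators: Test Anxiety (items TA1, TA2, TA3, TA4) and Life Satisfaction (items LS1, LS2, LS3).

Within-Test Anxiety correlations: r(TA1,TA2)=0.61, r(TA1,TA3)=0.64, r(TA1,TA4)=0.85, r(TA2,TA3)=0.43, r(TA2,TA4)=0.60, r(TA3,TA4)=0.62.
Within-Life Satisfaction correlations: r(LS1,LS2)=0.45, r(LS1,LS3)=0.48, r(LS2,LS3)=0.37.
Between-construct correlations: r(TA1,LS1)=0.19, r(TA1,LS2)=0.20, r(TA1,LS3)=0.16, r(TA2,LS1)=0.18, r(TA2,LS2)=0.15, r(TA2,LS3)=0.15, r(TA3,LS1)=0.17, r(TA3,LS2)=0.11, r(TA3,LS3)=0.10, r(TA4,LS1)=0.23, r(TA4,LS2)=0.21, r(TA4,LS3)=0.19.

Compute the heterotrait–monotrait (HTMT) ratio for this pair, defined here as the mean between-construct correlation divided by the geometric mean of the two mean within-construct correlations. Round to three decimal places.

Mean heterotrait r = 2.04/12 = 0.1700.
Mean within-TA = 3.75/6 = 0.6250; mean within-LS = 1.30/3 = 0.4333.
Geometric mean = √(0.6250 × 0.4333) = 0.5204.
HTMT = 0.1700 / 0.5204 = 0.327.

0.327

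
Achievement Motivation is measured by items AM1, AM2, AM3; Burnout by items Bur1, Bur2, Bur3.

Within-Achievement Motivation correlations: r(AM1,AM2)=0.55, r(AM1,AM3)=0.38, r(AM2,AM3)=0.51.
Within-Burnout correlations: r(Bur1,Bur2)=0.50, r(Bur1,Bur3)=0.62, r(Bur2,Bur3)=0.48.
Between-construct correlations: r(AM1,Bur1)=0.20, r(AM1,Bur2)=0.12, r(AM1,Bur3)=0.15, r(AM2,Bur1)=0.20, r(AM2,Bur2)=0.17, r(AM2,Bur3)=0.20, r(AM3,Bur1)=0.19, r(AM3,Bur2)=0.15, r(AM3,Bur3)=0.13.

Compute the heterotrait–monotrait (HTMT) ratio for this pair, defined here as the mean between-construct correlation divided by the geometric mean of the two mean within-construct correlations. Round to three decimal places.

Between-construct mean = 1.51/9 = 0.1678.
Mean within-AM = 1.44/3 = 0.4800; mean within-Bur = 1.60/3 = 0.5333.
Geometric mean = √(0.4800 × 0.5333) = 0.5059.
HTMT = 0.1678 / 0.5059 = 0.332.

0.332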